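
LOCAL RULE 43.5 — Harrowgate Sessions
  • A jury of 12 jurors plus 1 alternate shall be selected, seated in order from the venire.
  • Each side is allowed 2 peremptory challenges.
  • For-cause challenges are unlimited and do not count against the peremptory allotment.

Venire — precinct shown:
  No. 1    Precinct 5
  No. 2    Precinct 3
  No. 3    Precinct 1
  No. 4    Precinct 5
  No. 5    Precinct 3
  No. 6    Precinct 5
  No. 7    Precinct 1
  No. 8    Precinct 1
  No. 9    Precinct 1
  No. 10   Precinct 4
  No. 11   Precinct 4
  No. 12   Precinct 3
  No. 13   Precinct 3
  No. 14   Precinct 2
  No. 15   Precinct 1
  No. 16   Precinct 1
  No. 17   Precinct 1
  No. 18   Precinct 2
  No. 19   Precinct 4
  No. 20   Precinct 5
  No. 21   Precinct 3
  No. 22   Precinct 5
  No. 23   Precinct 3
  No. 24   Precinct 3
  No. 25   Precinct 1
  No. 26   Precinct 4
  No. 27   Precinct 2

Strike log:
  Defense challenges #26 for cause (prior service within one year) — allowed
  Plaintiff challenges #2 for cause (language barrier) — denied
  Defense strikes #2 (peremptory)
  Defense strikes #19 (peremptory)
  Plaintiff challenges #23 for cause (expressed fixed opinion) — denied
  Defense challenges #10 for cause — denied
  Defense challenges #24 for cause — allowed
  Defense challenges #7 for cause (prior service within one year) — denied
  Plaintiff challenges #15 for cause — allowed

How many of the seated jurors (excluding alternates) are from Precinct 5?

3

Removed: #2, #15, #19, #24, #26.
Seated jurors 1–12: #1, #3, #4, #5, #6, #7, #8, #9, #10, #11, #12, #13 (alternates #14 not counted).
Of those, in Precinct 5: #1, #4, #6 → 3.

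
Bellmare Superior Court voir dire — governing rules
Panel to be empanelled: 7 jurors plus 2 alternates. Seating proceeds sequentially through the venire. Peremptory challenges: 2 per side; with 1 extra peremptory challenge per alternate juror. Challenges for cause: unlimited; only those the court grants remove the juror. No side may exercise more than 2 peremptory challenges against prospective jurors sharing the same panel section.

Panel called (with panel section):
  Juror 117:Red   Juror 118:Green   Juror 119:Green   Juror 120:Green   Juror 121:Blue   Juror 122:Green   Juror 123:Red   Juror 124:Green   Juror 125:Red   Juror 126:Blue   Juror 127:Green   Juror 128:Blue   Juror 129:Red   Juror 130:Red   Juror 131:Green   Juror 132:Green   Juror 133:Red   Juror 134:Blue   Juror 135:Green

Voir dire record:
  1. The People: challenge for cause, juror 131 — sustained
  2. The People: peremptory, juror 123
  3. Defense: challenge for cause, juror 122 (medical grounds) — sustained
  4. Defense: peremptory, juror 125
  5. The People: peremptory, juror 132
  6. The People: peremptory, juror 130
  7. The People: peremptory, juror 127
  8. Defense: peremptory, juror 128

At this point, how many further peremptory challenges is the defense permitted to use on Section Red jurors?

1

Defense peremptories so far: #125, #128 — 2 of 4 used, 2 left overall.
Against Section Red: #125 — 1 used; per-section cap 2 leaves 1.
Binding limit: min(2, 1) = 1.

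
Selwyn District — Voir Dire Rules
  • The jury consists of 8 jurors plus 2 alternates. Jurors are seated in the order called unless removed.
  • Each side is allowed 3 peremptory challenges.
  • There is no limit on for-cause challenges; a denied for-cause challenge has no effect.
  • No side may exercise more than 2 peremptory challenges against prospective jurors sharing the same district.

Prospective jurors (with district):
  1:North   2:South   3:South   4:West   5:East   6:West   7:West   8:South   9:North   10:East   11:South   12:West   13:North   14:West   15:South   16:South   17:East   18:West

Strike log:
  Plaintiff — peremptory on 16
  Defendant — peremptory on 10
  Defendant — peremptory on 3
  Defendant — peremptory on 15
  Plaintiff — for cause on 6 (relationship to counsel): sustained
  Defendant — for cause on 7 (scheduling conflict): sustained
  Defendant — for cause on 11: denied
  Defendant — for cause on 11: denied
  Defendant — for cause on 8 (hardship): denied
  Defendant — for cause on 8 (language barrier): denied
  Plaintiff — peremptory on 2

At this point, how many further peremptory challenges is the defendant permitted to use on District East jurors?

Defendant peremptories so far: #10, #3, #15 — 3 of 3 used, 0 left overall.
Against District East: #10 — 1 used; per-district cap 2 leaves 1.
Binding limit: min(0, 1) = 0.

0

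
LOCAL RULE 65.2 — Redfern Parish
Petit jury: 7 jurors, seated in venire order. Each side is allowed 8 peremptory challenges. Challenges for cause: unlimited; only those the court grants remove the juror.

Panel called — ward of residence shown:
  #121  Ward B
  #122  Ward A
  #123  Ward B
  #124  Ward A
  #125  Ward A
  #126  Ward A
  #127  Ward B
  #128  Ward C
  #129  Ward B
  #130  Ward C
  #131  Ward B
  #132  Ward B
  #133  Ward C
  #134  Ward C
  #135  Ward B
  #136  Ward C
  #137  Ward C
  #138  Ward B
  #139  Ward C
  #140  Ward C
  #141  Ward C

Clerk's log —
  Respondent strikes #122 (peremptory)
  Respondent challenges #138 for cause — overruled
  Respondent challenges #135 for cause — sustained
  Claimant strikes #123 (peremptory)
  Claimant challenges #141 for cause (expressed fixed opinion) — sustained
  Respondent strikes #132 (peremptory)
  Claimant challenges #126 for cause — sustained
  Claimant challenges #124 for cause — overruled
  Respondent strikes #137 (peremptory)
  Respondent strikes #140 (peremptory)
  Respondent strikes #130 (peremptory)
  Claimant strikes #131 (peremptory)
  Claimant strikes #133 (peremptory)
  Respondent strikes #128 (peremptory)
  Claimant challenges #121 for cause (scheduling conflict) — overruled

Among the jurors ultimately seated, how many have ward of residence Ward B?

3

Removed: #122, #123, #126, #128, #130, #131, #132, #133, #135, #137, #140, #141.
Seated jurors 1–7: #121, #124, #125, #127, #129, #134, #136.
Of those, in Ward B: #121, #127, #129 → 3.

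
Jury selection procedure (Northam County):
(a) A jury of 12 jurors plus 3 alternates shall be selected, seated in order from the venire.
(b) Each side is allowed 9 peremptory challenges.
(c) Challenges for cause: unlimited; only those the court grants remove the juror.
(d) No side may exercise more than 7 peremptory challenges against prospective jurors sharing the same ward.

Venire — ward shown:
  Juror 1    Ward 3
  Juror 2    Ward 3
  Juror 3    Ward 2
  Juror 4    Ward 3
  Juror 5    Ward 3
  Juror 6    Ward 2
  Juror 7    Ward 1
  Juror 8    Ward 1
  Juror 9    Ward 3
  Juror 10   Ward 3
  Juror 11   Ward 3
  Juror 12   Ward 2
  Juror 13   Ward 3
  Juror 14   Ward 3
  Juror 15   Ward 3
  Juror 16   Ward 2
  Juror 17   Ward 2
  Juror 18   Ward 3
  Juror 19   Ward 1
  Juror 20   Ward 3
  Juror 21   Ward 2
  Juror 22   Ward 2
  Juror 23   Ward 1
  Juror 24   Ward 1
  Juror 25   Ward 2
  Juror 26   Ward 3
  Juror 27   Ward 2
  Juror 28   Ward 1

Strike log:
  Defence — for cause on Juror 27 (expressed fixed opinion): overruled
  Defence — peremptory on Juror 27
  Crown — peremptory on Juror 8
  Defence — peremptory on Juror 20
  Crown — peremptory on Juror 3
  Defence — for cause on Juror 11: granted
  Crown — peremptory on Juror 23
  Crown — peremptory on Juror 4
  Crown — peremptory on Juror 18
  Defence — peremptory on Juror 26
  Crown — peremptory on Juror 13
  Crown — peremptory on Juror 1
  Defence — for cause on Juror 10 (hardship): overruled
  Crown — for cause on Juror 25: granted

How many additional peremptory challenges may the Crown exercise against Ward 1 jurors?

2

Crown peremptories so far: #8, #3, #23, #4, #18, #13, #1 — 7 of 9 used, 2 left overall.
Against Ward 1: #8, #23 — 2 used; per-ward cap 7 leaves 5.
Binding limit: min(2, 5) = 2.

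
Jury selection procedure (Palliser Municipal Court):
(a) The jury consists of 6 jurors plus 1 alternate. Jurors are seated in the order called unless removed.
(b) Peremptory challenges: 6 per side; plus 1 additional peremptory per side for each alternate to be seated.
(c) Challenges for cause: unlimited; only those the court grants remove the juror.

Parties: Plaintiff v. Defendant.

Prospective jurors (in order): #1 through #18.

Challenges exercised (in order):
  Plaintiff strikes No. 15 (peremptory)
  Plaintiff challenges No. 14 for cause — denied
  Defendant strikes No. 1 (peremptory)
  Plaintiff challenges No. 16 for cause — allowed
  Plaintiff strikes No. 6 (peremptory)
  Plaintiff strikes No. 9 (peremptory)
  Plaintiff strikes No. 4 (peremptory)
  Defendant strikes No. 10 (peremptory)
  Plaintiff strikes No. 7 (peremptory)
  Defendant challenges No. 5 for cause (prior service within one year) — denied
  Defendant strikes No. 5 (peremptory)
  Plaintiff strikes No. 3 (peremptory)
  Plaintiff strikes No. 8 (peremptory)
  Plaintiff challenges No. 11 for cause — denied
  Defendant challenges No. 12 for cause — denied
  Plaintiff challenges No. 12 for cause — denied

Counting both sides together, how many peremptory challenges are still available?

Plaintiff allotment: 6 base + 1 × 1 alternate = 7. Defendant allotment: 6 base + 1 × 1 alternate = 7.
Plaintiff peremptories used: #15, #6, #9, #4, #7, #3, #8 — 7 (for-cause on #14, #16, #11, #12 don't count).
Defendant peremptories used: #1, #10, #5 — 3 (for-cause on #5, #12 don't count).
Remaining: (7 − 7) + (7 − 3) = 4.

4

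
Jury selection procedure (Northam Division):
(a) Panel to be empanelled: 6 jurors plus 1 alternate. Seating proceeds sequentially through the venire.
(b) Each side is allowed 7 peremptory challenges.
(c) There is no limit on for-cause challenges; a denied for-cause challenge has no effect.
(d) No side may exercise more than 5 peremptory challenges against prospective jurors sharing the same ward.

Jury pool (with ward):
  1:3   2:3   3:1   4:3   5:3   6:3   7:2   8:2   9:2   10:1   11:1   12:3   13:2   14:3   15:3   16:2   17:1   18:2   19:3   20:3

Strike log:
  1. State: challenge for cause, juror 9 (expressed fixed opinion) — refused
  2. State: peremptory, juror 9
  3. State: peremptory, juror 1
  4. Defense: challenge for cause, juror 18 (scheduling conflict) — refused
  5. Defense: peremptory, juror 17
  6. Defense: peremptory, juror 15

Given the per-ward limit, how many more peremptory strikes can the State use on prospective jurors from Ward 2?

State peremptories so far: #9, #1 — 2 of 7 used, 5 left overall.
Against Ward 2: #9 — 1 used; per-ward cap 5 leaves 4.
Binding limit: min(5, 4) = 4.

4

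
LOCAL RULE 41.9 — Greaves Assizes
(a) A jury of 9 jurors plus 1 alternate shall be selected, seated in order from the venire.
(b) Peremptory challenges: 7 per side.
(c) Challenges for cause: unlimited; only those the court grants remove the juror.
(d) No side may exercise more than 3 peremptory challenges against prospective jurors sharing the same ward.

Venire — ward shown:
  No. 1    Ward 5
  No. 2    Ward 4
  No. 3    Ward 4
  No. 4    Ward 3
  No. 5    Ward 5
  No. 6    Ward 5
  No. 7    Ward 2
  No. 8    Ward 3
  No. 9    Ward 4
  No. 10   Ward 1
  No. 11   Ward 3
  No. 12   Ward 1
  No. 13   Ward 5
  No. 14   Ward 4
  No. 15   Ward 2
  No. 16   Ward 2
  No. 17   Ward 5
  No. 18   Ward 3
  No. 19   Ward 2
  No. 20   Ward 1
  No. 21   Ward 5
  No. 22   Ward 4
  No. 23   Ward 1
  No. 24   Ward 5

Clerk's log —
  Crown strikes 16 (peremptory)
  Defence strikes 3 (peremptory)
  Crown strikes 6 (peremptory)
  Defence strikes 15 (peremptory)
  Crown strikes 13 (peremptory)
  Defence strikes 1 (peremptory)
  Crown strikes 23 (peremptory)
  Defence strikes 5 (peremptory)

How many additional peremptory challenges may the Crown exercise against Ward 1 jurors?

Crown peremptories so far: #16, #6, #13, #23 — 4 of 7 used, 3 left overall.
Against Ward 1: #23 — 1 used; per-ward cap 3 leaves 2.
Binding limit: min(3, 2) = 2.

2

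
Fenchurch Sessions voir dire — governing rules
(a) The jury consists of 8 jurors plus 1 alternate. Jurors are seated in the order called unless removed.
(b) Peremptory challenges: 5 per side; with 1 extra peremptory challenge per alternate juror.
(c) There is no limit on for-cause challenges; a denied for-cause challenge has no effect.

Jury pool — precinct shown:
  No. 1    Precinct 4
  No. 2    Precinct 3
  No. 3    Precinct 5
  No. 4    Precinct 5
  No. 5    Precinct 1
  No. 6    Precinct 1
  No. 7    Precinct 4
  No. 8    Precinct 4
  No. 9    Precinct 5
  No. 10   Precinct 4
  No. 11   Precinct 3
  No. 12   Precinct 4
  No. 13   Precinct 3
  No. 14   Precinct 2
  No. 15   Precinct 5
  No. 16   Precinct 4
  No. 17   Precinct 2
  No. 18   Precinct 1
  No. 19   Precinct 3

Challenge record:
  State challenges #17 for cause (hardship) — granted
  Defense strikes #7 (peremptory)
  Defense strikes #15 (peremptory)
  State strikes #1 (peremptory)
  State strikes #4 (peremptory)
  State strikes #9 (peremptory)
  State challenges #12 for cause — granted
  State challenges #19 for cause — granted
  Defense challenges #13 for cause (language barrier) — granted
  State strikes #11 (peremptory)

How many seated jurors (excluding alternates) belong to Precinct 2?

1

Removed: #1, #4, #7, #9, #11, #12, #13, #15, #17, #19.
Seated jurors 1–8: #2, #3, #5, #6, #8, #10, #14, #16 (alternates #18 not counted).
Of those, in Precinct 2: #14 → 1.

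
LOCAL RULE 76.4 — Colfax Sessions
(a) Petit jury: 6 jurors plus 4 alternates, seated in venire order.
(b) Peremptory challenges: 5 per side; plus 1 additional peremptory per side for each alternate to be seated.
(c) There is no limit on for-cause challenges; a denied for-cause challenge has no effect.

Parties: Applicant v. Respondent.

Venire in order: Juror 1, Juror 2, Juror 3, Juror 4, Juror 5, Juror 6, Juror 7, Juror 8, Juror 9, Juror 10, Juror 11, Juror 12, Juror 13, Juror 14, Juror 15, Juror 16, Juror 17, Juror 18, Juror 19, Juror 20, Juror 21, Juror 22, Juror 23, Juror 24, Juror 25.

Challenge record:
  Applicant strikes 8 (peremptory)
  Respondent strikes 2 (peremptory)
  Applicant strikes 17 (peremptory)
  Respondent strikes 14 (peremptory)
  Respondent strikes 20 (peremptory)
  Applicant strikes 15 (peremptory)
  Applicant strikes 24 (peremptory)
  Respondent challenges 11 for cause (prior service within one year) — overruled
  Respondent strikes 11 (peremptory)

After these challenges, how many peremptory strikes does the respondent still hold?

5

Respondent allotment: 5 base + 1 × 4 alternates = 9.
Respondent peremptories used: #2, #14, #20, #11 — 4 (the for-cause on #11 doesn't count).
Remaining: 9 − 4 = 5.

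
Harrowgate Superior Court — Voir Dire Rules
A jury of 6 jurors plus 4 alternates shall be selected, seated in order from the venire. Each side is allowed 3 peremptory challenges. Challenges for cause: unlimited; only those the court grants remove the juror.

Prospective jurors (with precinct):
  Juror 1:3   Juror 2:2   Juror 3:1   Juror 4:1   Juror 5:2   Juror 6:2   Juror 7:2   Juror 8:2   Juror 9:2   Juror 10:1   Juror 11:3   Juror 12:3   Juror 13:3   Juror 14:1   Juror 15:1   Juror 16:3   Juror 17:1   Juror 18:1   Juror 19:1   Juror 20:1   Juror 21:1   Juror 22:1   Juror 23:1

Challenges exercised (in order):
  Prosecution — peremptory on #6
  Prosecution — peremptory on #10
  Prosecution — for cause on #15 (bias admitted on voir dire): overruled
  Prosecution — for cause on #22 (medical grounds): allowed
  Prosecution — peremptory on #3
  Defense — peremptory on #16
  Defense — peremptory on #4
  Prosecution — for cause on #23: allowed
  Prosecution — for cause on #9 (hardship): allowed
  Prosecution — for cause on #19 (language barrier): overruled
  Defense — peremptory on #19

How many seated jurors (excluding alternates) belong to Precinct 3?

Removed: #3, #4, #6, #9, #10, #16, #19, #22, #23.
Seated jurors 1–6: #1, #2, #5, #7, #8, #11 (alternates #12, #13, #14, #15 not counted).
Of those, in Precinct 3: #1, #11 → 2.

2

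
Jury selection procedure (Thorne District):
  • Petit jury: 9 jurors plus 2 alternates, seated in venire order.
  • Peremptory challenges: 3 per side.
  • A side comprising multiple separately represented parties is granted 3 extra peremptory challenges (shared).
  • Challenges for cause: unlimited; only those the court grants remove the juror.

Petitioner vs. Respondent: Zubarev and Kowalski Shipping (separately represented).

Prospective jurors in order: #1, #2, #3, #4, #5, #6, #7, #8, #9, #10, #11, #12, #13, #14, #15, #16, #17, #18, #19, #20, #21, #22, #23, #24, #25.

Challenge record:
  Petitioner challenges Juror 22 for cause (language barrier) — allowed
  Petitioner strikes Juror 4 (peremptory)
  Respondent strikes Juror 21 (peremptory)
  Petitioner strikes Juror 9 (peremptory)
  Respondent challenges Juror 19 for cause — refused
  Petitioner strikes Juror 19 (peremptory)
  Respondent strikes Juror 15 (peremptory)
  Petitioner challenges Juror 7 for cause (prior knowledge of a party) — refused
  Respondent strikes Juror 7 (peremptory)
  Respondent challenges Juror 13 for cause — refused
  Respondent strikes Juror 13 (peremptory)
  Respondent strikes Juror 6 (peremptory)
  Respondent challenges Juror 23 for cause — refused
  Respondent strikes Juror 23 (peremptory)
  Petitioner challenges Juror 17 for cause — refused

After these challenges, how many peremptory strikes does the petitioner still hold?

0

Petitioner allotment: 3.
Petitioner peremptories used: #4, #9, #19 — 3 (for-cause on #22, #7, #17 don't count).
Remaining: 3 − 3 = 0.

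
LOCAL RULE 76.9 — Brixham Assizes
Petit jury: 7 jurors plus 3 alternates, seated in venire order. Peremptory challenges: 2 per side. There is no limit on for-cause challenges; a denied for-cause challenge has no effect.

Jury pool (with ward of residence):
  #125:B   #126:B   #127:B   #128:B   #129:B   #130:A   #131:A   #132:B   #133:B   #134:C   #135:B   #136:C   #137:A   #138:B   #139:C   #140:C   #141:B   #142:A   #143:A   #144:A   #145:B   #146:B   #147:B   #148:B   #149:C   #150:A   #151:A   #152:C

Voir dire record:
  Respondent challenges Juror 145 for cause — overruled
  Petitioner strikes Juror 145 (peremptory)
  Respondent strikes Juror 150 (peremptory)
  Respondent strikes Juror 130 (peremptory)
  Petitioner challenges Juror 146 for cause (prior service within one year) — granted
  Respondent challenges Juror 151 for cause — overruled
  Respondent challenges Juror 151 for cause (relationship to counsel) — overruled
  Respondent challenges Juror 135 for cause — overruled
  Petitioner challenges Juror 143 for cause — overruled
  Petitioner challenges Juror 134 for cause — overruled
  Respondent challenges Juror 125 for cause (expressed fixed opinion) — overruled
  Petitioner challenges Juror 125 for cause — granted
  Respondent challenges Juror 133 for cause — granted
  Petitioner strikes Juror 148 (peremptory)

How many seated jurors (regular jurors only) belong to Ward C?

Removed: #125, #130, #133, #145, #146, #148, #150.
Seated jurors 1–7: #126, #127, #128, #129, #131, #132, #134 (alternates #135, #136, #137 not counted).
Of those, in Ward C: #134 → 1.

1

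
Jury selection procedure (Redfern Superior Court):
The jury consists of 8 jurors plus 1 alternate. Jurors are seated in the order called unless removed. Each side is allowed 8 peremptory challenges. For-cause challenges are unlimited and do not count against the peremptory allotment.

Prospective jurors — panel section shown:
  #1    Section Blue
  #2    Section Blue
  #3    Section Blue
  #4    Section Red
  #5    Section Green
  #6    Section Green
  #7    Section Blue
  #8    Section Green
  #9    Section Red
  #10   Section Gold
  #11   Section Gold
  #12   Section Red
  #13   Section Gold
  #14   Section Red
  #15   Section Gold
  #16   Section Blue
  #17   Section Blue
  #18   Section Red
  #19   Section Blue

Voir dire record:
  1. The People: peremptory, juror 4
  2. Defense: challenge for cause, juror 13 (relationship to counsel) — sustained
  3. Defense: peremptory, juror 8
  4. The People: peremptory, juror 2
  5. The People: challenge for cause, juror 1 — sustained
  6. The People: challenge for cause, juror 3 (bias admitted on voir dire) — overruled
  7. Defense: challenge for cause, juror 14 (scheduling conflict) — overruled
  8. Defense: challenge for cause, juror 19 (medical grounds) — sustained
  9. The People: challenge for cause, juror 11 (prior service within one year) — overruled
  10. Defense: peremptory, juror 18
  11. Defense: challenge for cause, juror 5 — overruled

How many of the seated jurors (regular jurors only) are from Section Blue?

Removed: #1, #2, #4, #8, #13, #18, #19.
Seated jurors 1–8: #3, #5, #6, #7, #9, #10, #11, #12 (alternates #14 not counted).
Of those, in Section Blue: #3, #7 → 2.

2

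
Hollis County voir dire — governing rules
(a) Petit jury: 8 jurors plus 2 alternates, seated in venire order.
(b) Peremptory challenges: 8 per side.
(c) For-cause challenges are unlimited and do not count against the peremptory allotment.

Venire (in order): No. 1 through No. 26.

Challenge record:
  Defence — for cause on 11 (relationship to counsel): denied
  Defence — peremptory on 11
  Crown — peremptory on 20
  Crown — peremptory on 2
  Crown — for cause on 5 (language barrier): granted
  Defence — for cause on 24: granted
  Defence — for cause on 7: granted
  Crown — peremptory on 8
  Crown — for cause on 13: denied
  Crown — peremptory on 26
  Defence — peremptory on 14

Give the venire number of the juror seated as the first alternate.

Removed: #2, #5, #7, #8, #11, #14, #20, #24, #26. (#13 stays — for-cause denied.)
Seating in order: seats 1–8 → #1, #3, #4, #6, #9, #10, #12, #13; alternates → #15, #16.
So alternate 1 is #15.

15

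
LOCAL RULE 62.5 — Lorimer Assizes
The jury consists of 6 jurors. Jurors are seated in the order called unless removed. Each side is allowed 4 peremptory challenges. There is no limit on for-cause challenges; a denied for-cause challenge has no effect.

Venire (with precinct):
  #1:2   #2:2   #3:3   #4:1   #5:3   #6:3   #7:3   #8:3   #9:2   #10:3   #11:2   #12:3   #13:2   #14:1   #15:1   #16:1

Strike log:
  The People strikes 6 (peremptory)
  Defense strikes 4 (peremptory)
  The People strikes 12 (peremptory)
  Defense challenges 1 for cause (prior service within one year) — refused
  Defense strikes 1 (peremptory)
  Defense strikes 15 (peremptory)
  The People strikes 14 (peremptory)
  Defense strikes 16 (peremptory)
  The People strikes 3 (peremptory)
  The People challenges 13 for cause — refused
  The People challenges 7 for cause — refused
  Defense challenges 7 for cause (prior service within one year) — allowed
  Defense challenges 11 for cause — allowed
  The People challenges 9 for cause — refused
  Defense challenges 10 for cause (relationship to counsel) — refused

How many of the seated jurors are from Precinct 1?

0

Removed: #1, #3, #4, #6, #7, #11, #12, #14, #15, #16.
Seated jurors 1–6: #2, #5, #8, #9, #10, #13.
None of those are in Precinct 1 → 0.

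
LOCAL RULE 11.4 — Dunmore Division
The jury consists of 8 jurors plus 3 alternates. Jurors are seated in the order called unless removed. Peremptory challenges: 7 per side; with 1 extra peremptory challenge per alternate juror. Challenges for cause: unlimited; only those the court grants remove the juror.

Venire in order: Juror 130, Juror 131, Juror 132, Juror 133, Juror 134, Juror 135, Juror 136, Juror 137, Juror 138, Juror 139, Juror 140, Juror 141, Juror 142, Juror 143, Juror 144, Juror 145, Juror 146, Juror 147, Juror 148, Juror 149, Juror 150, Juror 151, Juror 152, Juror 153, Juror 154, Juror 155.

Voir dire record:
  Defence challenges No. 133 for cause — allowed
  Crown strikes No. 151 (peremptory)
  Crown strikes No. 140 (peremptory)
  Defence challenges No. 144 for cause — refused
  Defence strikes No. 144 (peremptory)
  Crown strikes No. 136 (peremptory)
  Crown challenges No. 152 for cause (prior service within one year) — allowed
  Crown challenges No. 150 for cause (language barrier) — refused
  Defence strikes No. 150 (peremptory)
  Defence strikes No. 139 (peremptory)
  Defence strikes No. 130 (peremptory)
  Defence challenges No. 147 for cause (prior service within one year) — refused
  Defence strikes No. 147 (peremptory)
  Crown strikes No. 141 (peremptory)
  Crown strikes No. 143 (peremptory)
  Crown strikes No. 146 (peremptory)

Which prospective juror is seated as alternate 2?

Removed: #130, #133, #136, #139, #140, #141, #143, #144, #146, #147, #150, #151, #152.
Seating in order: seats 1–8 → #131, #132, #134, #135, #137, #138, #142, #145; alternates → #148, #149, #153.
So alternate 2 is #149.

149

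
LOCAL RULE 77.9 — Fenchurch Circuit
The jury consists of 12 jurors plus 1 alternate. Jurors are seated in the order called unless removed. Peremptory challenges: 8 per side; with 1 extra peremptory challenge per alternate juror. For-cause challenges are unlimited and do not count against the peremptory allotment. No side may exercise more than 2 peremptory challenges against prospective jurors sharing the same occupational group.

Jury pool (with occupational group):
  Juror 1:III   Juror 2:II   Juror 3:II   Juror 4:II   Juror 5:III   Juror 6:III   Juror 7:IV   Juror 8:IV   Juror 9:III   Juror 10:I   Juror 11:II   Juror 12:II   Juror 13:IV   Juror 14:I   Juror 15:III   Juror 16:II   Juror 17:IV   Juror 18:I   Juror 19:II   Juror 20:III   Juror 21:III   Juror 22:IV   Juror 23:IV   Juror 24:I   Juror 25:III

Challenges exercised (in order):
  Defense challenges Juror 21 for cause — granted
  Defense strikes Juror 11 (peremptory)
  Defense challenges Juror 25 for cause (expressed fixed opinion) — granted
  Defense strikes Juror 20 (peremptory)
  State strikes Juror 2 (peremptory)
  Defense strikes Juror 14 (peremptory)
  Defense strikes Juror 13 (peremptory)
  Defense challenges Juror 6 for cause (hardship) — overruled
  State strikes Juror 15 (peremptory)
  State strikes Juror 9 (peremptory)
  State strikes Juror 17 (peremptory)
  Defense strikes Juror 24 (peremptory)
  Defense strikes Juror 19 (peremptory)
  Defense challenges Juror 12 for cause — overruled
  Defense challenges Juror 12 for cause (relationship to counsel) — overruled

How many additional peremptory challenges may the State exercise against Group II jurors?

State peremptories so far: #2, #15, #9, #17 — 4 of 9 used, 5 left overall.
Against Group II: #2 — 1 used; per-group cap 2 leaves 1.
Binding limit: min(5, 1) = 1.

1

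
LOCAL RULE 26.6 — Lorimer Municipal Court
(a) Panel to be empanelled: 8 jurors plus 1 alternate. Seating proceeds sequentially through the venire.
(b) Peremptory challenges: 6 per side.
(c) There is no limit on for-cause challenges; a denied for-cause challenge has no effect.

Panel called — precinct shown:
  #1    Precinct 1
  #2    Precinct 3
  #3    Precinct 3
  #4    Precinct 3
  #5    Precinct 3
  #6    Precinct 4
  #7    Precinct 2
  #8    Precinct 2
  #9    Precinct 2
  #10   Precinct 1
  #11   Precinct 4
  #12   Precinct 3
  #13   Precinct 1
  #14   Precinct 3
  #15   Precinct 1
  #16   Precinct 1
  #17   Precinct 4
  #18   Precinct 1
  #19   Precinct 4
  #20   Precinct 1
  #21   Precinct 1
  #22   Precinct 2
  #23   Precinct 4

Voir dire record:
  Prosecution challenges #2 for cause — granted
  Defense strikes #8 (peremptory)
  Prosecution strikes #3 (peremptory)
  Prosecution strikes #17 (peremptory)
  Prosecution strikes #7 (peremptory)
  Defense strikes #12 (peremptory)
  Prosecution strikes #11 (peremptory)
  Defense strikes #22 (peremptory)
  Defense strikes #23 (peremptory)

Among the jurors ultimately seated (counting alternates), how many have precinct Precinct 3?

3

Removed: #2, #3, #7, #8, #11, #12, #17, #22, #23.
Seated (9 incl. alternates): #1, #4, #5, #6, #9, #10, #13, #14, #15.
Of those, in Precinct 3: #4, #5, #14 → 3.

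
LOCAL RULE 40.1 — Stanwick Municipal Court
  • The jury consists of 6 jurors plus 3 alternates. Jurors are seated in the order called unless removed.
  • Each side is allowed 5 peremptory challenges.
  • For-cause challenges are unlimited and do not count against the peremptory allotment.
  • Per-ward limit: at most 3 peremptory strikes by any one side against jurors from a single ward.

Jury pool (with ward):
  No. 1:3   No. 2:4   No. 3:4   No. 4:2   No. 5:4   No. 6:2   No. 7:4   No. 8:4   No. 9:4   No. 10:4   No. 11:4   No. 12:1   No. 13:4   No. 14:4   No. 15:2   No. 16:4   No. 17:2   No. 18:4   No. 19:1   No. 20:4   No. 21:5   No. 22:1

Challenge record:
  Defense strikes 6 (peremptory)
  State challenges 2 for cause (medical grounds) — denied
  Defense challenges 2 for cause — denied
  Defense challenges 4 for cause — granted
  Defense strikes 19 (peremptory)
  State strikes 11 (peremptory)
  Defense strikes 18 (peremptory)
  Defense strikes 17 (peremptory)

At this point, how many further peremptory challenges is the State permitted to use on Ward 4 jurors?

2

State peremptories so far: #11 — 1 of 5 used, 4 left overall.
Against Ward 4: #11 — 1 used; per-ward cap 3 leaves 2.
Binding limit: min(4, 2) = 2.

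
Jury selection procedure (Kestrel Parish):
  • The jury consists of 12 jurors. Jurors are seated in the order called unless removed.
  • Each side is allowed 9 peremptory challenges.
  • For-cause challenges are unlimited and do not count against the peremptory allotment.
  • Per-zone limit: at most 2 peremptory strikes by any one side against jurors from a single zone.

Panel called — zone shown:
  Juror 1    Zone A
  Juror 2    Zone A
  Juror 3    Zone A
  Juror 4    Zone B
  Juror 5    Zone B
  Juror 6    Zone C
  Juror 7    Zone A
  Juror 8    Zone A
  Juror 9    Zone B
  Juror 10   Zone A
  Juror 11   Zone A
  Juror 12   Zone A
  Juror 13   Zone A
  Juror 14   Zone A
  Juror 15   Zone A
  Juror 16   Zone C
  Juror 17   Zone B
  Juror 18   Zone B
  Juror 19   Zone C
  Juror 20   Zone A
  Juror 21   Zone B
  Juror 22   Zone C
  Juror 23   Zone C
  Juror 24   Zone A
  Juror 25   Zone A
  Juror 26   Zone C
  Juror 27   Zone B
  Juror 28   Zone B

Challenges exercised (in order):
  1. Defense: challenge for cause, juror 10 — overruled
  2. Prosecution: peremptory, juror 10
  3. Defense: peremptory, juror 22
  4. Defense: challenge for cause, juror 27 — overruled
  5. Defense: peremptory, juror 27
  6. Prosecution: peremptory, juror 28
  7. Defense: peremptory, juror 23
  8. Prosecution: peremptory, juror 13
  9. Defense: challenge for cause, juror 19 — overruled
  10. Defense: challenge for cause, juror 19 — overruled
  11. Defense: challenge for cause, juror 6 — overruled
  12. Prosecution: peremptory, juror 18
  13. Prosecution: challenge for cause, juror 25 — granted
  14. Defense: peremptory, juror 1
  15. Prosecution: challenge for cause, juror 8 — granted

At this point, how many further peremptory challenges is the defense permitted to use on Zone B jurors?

1

Defense peremptories so far: #22, #27, #23, #1 — 4 of 9 used, 5 left overall.
Against Zone B: #27 — 1 used; per-zone cap 2 leaves 1.
Binding limit: min(5, 1) = 1.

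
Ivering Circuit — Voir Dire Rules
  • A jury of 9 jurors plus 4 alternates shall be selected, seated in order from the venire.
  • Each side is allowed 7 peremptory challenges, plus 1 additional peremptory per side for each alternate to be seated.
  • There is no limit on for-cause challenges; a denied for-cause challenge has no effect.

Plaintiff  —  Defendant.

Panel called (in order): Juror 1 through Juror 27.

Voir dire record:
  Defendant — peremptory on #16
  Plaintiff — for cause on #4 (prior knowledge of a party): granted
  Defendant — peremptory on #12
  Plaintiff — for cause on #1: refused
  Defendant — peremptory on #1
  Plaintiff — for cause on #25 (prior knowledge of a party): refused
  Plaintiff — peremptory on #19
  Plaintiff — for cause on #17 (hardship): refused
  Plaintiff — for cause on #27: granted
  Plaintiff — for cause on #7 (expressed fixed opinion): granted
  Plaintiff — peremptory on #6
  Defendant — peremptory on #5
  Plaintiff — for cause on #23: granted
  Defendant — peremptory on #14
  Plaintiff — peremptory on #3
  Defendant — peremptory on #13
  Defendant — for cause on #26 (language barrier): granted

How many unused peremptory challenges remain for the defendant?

5

Defendant allotment: 7 base + 1 × 4 alternates = 11.
Defendant peremptories used: #16, #12, #1, #5, #14, #13 — 6 (the for-cause on #26 doesn't count).
Remaining: 11 − 6 = 5.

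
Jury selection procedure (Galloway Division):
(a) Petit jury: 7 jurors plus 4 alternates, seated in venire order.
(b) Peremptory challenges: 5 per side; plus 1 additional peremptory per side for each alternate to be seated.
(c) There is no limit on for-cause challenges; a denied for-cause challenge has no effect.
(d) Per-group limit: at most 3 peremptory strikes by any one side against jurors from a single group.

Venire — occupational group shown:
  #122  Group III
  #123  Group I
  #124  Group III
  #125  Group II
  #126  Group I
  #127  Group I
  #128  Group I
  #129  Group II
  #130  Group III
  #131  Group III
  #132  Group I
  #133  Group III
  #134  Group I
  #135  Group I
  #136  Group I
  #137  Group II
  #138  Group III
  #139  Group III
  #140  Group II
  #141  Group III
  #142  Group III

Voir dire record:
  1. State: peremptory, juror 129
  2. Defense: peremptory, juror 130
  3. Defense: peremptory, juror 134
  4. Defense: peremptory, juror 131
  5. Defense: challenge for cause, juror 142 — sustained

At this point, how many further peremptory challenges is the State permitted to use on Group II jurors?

2

State peremptories so far: #129 — 1 of 9 used, 8 left overall.
Against Group II: #129 — 1 used; per-group cap 3 leaves 2.
Binding limit: min(8, 2) = 2.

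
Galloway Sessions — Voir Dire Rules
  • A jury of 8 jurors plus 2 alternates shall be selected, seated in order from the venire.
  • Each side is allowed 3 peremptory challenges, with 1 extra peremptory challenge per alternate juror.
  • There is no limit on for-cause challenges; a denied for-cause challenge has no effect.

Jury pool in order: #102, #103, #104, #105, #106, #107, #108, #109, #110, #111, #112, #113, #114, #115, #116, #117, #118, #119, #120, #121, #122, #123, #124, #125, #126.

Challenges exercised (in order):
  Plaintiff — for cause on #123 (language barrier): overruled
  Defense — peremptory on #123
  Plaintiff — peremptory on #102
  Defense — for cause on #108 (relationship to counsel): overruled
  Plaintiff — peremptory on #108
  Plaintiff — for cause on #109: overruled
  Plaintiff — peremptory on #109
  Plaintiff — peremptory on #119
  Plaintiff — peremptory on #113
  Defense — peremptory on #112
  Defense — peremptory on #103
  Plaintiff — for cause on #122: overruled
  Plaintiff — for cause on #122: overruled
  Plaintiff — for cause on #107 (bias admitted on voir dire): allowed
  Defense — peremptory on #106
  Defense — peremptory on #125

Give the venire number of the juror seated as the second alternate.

Removed: #102, #103, #106, #107, #108, #109, #112, #113, #119, #123, #125. (#122 stays — for-cause denied.)
Seating in order: seats 1–8 → #104, #105, #110, #111, #114, #115, #116, #117; alternates → #118, #120.
So alternate 2 is #120.

120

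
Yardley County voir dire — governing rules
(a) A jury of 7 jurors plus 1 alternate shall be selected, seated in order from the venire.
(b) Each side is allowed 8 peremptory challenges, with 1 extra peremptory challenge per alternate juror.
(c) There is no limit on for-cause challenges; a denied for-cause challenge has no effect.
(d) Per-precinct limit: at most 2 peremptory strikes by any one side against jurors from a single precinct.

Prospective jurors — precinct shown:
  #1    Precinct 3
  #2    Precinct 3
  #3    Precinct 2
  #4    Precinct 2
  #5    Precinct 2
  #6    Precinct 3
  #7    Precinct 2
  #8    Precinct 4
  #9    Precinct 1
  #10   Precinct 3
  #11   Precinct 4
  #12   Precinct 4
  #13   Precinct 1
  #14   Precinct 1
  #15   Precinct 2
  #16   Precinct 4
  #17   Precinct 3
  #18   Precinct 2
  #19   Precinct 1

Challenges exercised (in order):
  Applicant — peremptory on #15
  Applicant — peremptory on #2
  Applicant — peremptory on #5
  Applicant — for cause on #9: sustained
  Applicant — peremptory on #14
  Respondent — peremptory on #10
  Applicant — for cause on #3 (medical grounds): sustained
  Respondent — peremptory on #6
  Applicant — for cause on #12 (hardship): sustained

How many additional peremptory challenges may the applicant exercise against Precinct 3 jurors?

1

Applicant peremptories so far: #15, #2, #5, #14 — 4 of 9 used, 5 left overall.
Against Precinct 3: #2 — 1 used; per-precinct cap 2 leaves 1.
Binding limit: min(5, 1) = 1.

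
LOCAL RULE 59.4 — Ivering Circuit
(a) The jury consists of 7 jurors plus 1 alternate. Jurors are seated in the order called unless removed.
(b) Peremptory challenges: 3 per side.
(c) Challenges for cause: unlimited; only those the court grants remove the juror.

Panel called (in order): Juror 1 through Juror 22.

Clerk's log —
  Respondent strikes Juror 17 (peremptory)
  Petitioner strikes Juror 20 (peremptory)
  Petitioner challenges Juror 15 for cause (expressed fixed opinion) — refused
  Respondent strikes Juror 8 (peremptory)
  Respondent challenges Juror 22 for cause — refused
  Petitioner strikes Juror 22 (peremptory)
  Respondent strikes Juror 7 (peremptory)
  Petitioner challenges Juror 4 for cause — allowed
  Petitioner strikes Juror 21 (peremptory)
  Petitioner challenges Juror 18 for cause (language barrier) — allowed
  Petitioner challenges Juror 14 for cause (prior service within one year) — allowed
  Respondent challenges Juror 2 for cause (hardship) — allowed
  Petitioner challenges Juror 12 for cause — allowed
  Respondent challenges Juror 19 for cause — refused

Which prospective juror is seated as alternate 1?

Removed: #2, #4, #7, #8, #12, #14, #17, #18, #20, #21, #22. (#15, #19 stay — for-cause denied.)
Seating in order: seats 1–7 → #1, #3, #5, #6, #9, #10, #11; alternates → #13.
So alternate 1 is #13.

13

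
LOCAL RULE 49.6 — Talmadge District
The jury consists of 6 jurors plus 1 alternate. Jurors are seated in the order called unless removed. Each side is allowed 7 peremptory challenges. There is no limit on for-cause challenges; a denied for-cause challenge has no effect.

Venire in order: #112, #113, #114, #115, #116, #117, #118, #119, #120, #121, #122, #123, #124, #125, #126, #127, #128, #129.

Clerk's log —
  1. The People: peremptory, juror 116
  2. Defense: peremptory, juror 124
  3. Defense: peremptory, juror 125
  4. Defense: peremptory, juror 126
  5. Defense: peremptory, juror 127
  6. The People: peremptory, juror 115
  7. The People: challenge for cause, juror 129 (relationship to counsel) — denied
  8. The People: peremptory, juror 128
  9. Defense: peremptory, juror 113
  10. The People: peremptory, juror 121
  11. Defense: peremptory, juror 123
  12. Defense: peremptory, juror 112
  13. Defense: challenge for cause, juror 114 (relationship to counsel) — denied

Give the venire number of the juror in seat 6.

Removed: #112, #113, #115, #116, #121, #123, #124, #125, #126, #127, #128. (#114, #129 stay — for-cause denied.)
Seating in order: seats 1–6 → #114, #117, #118, #119, #120, #122; alternates → #129.
So seat 6 is #122.

122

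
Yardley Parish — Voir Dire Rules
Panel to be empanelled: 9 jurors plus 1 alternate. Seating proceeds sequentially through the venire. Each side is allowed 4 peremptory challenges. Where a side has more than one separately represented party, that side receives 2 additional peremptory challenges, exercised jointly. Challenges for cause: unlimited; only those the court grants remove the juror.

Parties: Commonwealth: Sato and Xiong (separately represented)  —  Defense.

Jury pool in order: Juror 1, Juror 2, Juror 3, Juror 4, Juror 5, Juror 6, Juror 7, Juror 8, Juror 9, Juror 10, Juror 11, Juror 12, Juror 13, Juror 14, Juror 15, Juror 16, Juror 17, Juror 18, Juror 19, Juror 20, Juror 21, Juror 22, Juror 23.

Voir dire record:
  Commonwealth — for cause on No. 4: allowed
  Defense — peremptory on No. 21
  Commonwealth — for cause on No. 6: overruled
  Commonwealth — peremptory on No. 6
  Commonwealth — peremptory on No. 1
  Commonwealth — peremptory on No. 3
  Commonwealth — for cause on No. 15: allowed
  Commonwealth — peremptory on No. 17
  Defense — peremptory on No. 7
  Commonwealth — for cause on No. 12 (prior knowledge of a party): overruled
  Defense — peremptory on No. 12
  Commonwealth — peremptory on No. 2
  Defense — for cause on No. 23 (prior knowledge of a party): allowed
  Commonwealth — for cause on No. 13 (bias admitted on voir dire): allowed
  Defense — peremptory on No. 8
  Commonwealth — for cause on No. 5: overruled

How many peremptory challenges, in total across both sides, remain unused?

1

Commonwealth allotment: 4 base + 2 multi-party = 6. Defense allotment: 4.
Commonwealth peremptories used: #6, #1, #3, #17, #2 — 5 (for-cause on #4, #6, #15, #12, #13, #5 don't count).
Defense peremptories used: #21, #7, #12, #8 — 4 (the for-cause on #23 doesn't count).
Remaining: (6 − 5) + (4 − 4) = 1.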